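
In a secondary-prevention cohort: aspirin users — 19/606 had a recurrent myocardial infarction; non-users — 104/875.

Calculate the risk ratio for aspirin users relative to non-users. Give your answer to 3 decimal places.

risk, aspirin users = 19/606 = 0.03135
risk, non-users = 104/875 = 0.11886
RR = 0.03135 / 0.11886 = 0.264

0.264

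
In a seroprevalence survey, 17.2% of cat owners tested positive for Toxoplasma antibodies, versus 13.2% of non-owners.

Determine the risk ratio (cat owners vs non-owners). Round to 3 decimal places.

RR = 0.1720 / 0.1320 = 1.303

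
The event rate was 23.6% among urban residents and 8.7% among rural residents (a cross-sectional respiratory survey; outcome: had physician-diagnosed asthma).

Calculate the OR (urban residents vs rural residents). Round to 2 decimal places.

OR = 3.24

odds, urban residents = 0.2360/0.7640 = 0.3089
odds, rural residents = 0.0870/0.9130 = 0.0953
OR = 0.3089 / 0.0953 = 3.24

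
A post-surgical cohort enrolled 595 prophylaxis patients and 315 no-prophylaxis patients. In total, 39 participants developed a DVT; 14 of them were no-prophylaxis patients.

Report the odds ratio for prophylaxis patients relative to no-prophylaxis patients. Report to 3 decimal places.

prophylaxis patients with the outcome: 39 − 14 = 25
prophylaxis patients without the outcome: 595 − 25 = 570
no-prophylaxis patients without the outcome: 315 − 14 = 301
OR = (25 × 301) / (570 × 14) = 7525/7980 ≈ 0.943

OR = 0.943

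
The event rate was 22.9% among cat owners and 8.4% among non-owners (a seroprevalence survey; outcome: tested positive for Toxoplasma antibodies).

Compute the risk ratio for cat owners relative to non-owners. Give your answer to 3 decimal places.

RR = 0.2290 / 0.0840 = 2.726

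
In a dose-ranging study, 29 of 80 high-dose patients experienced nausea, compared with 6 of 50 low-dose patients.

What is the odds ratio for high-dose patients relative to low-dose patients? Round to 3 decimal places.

OR = (29 × 44) / (51 × 6) = 1276/306 ≈ 4.170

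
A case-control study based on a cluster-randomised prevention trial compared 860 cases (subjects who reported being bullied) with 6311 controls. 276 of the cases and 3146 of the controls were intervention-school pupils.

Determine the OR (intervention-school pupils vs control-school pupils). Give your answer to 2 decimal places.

odds, intervention-school pupils = 276/3146 = 0.0877
odds, control-school pupils = 584/3165 = 0.1845
OR = 0.0877 / 0.1845 = 0.48

OR ≈ 0.48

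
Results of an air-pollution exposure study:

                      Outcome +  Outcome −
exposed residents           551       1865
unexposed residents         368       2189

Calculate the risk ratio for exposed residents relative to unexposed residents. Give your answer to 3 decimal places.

RR: 1.585

risk, exposed residents = 551/2416 = 0.2281
risk, unexposed residents = 368/2557 = 0.1439
RR = 0.2281 / 0.1439 = 1.585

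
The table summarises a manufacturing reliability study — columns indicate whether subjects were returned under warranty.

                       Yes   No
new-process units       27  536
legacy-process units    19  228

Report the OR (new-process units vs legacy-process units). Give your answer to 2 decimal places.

odds, new-process units = 27/536 = 0.05037
odds, legacy-process units = 19/228 = 0.08333
OR = 0.05037 / 0.08333 = 0.60

OR = 0.60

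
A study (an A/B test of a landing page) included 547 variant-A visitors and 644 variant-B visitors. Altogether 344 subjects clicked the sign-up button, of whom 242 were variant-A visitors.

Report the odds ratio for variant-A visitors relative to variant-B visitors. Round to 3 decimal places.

variant-A visitors without the outcome: 547 − 242 = 305
variant-B visitors with the outcome: 344 − 242 = 102
variant-B visitors without the outcome: 644 − 102 = 542
OR = (242 × 542) / (305 × 102) = 131164/31110 ≈ 4.216

OR: 4.216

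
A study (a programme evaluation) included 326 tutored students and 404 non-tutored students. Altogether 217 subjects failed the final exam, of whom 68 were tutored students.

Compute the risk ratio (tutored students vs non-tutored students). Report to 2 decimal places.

0.57

tutored students without the outcome: 326 − 68 = 258
non-tutored students with the outcome: 217 − 68 = 149
non-tutored students without the outcome: 404 − 149 = 255
risk, tutored students = 68/326 = 0.2086
risk, non-tutored students = 149/404 = 0.3688
RR = 0.2086 / 0.3688 = 0.57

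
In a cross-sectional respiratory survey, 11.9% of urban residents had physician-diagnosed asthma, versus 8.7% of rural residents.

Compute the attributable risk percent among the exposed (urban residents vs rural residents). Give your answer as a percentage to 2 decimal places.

AR% = (0.1190 − 0.0870) / 0.1190 = 0.2689 → 26.89%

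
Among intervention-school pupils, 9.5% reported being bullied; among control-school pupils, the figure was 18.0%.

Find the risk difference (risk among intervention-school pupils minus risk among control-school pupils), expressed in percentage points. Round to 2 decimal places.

RD: -8.50

risk difference = 0.0950 − 0.1800 = -0.0850 → -8.50 percentage points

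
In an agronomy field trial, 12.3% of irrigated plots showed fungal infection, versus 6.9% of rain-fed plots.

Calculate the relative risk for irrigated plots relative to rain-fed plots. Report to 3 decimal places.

RR = 0.1230 / 0.0690 = 1.783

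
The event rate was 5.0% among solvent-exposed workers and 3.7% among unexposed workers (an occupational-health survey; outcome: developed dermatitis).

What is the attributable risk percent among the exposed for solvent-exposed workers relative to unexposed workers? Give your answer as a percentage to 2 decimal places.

AR% = (0.05000 − 0.03700) / 0.05000 = 0.2600 → 26.00%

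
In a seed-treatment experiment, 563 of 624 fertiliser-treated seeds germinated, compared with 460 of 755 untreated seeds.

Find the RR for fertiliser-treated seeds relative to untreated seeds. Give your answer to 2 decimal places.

RR = 1.48

risk, fertiliser-treated seeds = 563/624 = 0.9022
risk, untreated seeds = 460/755 = 0.6093
RR = 0.9022 / 0.6093 = 1.48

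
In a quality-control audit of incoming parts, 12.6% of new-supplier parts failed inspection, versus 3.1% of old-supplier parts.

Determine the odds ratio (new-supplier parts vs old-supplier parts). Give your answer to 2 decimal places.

4.51

odds, new-supplier parts = 0.12600/0.87400 = 0.14416
odds, old-supplier parts = 0.03100/0.96900 = 0.03199
OR = 0.14416 / 0.03199 = 4.51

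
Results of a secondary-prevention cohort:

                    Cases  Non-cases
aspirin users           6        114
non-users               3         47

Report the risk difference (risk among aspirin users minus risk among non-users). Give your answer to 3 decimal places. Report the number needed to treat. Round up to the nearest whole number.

risk, aspirin users = 6/120 = 0.0500
risk, non-users = 3/50 = 0.0600
risk difference = 0.0500 − 0.0600 = -0.010
absolute risk difference = 0.010000
1 / 0.010000 = 100.000 → round up → 100

RD = -0.010; NNT = 100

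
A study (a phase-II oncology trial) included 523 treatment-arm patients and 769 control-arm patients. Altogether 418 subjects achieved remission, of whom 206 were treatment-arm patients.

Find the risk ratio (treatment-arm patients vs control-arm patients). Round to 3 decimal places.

RR: 1.429

treatment-arm patients without the outcome: 523 − 206 = 317
control-arm patients with the outcome: 418 − 206 = 212
control-arm patients without the outcome: 769 − 212 = 557
risk, treatment-arm patients = 206/523 = 0.3939
risk, control-arm patients = 212/769 = 0.2757
RR = 0.3939 / 0.2757 = 1.429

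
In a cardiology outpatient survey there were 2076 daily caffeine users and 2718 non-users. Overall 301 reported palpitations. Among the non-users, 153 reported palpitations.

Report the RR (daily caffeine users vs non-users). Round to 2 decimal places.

RR: 1.27

daily caffeine users with the outcome: 301 − 153 = 148
daily caffeine users without the outcome: 2076 − 148 = 1928
non-users without the outcome: 2718 − 153 = 2565
risk, daily caffeine users = 148/2076 = 0.0713
risk, non-users = 153/2718 = 0.0563
RR = 0.0713 / 0.0563 = 1.27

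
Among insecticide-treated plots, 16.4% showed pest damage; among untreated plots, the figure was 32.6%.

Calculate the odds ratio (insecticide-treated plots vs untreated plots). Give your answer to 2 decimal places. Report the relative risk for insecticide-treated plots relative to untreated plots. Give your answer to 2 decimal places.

OR = 0.41; RR = 0.50

odds, insecticide-treated plots = 0.1640/0.8360 = 0.1962
odds, untreated plots = 0.3260/0.6740 = 0.4837
OR = 0.1962 / 0.4837 = 0.41
RR = 0.1640 / 0.3260 = 0.50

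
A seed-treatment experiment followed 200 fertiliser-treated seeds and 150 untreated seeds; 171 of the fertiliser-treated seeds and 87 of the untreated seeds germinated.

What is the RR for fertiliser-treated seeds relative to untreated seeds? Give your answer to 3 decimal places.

RR: 1.474

risk, fertiliser-treated seeds = 171/200 = 0.8550
risk, untreated seeds = 87/150 = 0.5800
RR = 0.8550 / 0.5800 = 1.474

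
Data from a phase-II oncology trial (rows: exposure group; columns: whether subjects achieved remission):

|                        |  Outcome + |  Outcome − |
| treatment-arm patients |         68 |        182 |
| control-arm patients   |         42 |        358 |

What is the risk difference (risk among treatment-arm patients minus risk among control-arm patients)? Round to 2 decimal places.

0.17

risk, treatment-arm patients = 68/250 = 0.2720
risk, control-arm patients = 42/400 = 0.1050
risk difference = 0.2720 − 0.1050 = 0.17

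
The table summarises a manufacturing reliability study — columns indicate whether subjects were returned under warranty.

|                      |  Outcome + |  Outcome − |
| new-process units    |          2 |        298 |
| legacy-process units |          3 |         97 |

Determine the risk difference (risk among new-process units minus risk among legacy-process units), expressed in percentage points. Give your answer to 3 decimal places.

RD ≈ -2.333

risk, new-process units = 2/300 = 0.00667
risk, legacy-process units = 3/100 = 0.03000
risk difference = 0.00667 − 0.03000 = -0.02333 → -2.333 percentage points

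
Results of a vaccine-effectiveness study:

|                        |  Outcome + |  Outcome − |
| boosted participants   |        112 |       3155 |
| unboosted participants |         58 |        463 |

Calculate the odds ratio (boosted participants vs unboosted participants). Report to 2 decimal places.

OR ≈ 0.28

odds, boosted participants = 112/3155 = 0.03550
odds, unboosted participants = 58/463 = 0.12527
OR = 0.03550 / 0.12527 = 0.28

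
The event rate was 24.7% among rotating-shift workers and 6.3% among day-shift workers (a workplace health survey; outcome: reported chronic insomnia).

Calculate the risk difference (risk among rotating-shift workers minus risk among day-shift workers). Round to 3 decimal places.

risk difference = 0.2470 − 0.0630 = 0.184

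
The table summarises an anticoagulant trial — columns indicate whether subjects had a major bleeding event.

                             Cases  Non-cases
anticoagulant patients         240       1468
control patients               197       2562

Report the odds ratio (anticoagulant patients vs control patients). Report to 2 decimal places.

2.13

odds, anticoagulant patients = 240/1468 = 0.1635
odds, control patients = 197/2562 = 0.0769
OR = 0.1635 / 0.0769 = 2.13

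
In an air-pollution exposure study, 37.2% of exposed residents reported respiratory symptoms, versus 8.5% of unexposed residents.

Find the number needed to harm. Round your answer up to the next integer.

NNH ≈ 4

absolute risk difference = 0.287000
1 / 0.287000 = 3.484 → round up → 4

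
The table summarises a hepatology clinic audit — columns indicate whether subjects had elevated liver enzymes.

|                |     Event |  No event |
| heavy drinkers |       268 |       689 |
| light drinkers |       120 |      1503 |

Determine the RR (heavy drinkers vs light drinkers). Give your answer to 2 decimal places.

RR: 3.79

risk, heavy drinkers = 268/957 = 0.2800
risk, light drinkers = 120/1623 = 0.0739
RR = 0.2800 / 0.0739 = 3.79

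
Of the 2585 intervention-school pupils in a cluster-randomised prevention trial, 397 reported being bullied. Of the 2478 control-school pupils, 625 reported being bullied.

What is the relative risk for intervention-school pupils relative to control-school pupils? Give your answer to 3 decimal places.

RR = 0.609

risk, intervention-school pupils = 397/2585 = 0.1536
risk, control-school pupils = 625/2478 = 0.2522
RR = 0.1536 / 0.2522 = 0.609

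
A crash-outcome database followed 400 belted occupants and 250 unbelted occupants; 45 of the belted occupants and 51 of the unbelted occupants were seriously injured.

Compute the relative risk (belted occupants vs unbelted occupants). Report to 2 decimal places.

risk, belted occupants = 45/400 = 0.1125
risk, unbelted occupants = 51/250 = 0.2040
RR = 0.1125 / 0.2040 = 0.55

0.55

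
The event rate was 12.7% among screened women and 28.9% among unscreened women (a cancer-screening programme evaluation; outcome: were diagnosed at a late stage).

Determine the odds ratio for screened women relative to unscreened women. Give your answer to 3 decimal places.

0.358

odds, screened women = 0.1270/0.8730 = 0.1455
odds, unscreened women = 0.2890/0.7110 = 0.4065
OR = 0.1455 / 0.4065 = 0.358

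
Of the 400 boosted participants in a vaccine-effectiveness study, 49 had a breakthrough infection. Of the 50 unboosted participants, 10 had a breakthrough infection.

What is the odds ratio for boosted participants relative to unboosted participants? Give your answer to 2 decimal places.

0.56

odds, boosted participants = 49/351 = 0.1396
odds, unboosted participants = 10/40 = 0.2500
OR = 0.1396 / 0.2500 = 0.56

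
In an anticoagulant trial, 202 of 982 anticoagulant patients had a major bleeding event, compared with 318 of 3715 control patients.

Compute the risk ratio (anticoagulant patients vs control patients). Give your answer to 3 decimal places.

2.403

risk, anticoagulant patients = 202/982 = 0.2057
risk, control patients = 318/3715 = 0.0856
RR = 0.2057 / 0.0856 = 2.403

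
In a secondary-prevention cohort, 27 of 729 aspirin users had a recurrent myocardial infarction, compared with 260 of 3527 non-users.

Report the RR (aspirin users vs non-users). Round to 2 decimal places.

RR: 0.50

risk, aspirin users = 27/729 = 0.03704
risk, non-users = 260/3527 = 0.07372
RR = 0.03704 / 0.07372 = 0.50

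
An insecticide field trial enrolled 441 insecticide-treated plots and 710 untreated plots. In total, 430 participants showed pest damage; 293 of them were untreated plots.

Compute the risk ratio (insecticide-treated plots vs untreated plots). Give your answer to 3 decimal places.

0.753

insecticide-treated plots with the outcome: 430 − 293 = 137
insecticide-treated plots without the outcome: 441 − 137 = 304
untreated plots without the outcome: 710 − 293 = 417
risk, insecticide-treated plots = 137/441 = 0.3107
risk, untreated plots = 293/710 = 0.4127
RR = 0.3107 / 0.4127 = 0.753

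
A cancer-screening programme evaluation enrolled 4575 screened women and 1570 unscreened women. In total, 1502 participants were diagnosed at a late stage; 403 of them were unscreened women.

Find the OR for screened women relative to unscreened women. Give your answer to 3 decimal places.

OR ≈ 0.916

screened women with the outcome: 1502 − 403 = 1099
screened women without the outcome: 4575 − 1099 = 3476
unscreened women without the outcome: 1570 − 403 = 1167
OR = (1099 × 1167) / (3476 × 403) = 1282533/1400828 ≈ 0.916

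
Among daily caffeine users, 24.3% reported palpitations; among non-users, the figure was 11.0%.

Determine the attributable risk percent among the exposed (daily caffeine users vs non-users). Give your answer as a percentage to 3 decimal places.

AR% = (0.2430 − 0.1100) / 0.2430 = 0.5473 → 54.733%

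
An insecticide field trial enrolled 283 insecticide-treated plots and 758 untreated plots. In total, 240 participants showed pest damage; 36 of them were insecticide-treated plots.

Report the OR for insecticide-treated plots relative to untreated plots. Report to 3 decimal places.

insecticide-treated plots without the outcome: 283 − 36 = 247
untreated plots with the outcome: 240 − 36 = 204
untreated plots without the outcome: 758 − 204 = 554
odds, insecticide-treated plots = 36/247 = 0.1457
odds, untreated plots = 204/554 = 0.3682
OR = 0.1457 / 0.3682 = 0.396

0.396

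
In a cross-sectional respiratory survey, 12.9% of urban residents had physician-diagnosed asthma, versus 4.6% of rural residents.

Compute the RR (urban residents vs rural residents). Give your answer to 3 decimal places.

RR = 0.12900 / 0.04600 = 2.804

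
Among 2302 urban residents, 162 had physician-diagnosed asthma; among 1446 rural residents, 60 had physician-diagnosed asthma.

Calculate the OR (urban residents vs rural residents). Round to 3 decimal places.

OR = (162 × 1386) / (2140 × 60) = 224532/128400 ≈ 1.749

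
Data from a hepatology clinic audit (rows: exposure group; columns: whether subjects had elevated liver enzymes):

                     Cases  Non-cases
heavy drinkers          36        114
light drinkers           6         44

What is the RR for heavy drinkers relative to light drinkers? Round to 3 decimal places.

risk, heavy drinkers = 36/150 = 0.2400
risk, light drinkers = 6/50 = 0.1200
RR = 0.2400 / 0.1200 = 2.000

RR ≈ 2.000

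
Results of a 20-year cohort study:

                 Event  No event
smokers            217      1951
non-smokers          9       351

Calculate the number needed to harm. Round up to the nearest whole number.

14

risk, smokers = 217/2168 = 0.100092
risk, non-smokers = 9/360 = 0.025000
absolute risk difference = 0.075092
1 / 0.075092 = 13.317 → round up → 14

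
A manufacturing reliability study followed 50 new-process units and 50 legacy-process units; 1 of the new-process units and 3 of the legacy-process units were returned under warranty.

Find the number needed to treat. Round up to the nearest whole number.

25

risk, new-process units = 1/50 = 0.020000
risk, legacy-process units = 3/50 = 0.060000
absolute risk difference = 0.040000
1 / 0.040000 = 25.000 → round up → 25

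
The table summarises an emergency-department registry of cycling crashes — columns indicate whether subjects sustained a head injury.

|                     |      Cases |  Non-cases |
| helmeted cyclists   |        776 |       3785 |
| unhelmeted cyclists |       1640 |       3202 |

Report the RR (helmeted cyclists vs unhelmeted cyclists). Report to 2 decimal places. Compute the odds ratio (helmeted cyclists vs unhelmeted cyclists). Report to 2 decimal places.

RR = 0.50; OR = 0.40

risk, helmeted cyclists = 776/4561 = 0.1701
risk, unhelmeted cyclists = 1640/4842 = 0.3387
RR = 0.1701 / 0.3387 = 0.50
OR = (776 × 3202) / (3785 × 1640) = 2484752/6207400 ≈ 0.40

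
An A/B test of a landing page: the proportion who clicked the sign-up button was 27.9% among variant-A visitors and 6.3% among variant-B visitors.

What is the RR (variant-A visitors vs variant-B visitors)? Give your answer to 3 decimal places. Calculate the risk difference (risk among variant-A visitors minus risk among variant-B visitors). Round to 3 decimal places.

RR = 0.2790 / 0.0630 = 4.429
risk difference = 0.2790 − 0.0630 = 0.216

RR = 4.429; RD = 0.216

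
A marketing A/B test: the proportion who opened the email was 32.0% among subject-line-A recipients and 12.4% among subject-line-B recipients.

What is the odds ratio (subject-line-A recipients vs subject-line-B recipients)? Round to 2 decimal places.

OR ≈ 3.32

odds, subject-line-A recipients = 0.3200/0.6800 = 0.4706
odds, subject-line-B recipients = 0.1240/0.8760 = 0.1416
OR = 0.4706 / 0.1416 = 3.32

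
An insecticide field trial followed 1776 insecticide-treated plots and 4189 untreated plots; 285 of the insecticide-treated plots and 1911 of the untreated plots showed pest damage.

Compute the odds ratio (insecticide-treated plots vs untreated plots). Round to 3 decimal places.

OR = (285 × 2278) / (1491 × 1911) = 649230/2849301 ≈ 0.228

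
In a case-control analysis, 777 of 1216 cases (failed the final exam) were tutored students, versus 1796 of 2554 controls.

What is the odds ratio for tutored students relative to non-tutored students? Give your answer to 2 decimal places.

OR = (777 × 758) / (1796 × 439) = 588966/788444 ≈ 0.75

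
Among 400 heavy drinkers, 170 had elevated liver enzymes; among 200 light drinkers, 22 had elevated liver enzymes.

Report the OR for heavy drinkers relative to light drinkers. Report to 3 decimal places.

odds, heavy drinkers = 170/230 = 0.7391
odds, light drinkers = 22/178 = 0.1236
OR = 0.7391 / 0.1236 = 5.980

OR: 5.980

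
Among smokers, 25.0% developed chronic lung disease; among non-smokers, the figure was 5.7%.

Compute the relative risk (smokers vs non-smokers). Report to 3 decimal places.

RR = 0.2500 / 0.0570 = 4.386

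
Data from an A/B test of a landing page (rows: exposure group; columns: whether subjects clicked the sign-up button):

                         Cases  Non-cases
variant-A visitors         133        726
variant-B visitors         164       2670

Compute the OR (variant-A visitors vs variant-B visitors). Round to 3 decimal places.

OR = (133 × 2670) / (726 × 164) = 355110/119064 ≈ 2.983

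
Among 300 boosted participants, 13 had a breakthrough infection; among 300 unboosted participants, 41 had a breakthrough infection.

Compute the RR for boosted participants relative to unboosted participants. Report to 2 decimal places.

RR ≈ 0.32

risk, boosted participants = 13/300 = 0.04333
risk, unboosted participants = 41/300 = 0.13667
RR = 0.04333 / 0.13667 = 0.32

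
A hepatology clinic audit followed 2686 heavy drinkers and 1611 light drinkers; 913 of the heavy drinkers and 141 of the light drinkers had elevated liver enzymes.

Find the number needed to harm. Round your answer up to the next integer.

risk, heavy drinkers = 913/2686 = 0.339911
risk, light drinkers = 141/1611 = 0.087523
absolute risk difference = 0.252387
1 / 0.252387 = 3.962 → round up → 4

4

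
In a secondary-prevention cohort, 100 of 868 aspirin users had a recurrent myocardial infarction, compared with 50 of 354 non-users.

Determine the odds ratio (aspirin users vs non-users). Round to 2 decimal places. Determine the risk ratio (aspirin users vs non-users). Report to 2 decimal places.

OR = 0.79; RR = 0.82

odds, aspirin users = 100/768 = 0.1302
odds, non-users = 50/304 = 0.1645
OR = 0.1302 / 0.1645 = 0.79
risk, aspirin users = 100/868 = 0.1152
risk, non-users = 50/354 = 0.1412
RR = 0.1152 / 0.1412 = 0.82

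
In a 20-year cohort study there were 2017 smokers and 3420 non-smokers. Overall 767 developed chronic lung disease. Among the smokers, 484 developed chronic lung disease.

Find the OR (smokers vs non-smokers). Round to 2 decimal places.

smokers without the outcome: 2017 − 484 = 1533
non-smokers with the outcome: 767 − 484 = 283
non-smokers without the outcome: 3420 − 283 = 3137
OR = (484 × 3137) / (1533 × 283) = 1518308/433839 ≈ 3.50

OR: 3.50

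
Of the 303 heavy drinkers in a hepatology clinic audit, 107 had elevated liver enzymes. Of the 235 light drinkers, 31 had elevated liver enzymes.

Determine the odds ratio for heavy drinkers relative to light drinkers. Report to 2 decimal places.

odds, heavy drinkers = 107/196 = 0.5459
odds, light drinkers = 31/204 = 0.1520
OR = 0.5459 / 0.1520 = 3.59

OR = 3.59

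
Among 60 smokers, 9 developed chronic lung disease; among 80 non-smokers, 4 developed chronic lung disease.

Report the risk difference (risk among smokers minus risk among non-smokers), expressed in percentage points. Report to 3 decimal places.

risk, smokers = 9/60 = 0.1500
risk, non-smokers = 4/80 = 0.0500
risk difference = 0.1500 − 0.0500 = 0.1000 → 10.000 percentage points

RD = 10.000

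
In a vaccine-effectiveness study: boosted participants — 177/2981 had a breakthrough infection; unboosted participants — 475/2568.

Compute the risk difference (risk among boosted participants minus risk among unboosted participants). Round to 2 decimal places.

RD: -0.13

risk, boosted participants = 177/2981 = 0.0594
risk, unboosted participants = 475/2568 = 0.1850
risk difference = 0.0594 − 0.1850 = -0.13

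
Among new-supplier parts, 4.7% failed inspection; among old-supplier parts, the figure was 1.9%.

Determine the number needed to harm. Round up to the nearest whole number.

absolute risk difference = 0.028000
1 / 0.028000 = 35.714 → round up → 36

NNH = 36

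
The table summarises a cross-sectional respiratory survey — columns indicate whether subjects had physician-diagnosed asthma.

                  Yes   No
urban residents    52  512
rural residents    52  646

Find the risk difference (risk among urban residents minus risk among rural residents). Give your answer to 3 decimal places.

0.018

risk, urban residents = 52/564 = 0.0922
risk, rural residents = 52/698 = 0.0745
risk difference = 0.0922 − 0.0745 = 0.018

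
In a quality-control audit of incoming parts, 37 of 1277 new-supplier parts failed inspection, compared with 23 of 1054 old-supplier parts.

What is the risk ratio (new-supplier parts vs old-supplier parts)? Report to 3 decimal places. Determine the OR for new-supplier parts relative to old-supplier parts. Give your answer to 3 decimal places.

RR = 1.328; OR = 1.338

risk, new-supplier parts = 37/1277 = 0.02897
risk, old-supplier parts = 23/1054 = 0.02182
RR = 0.02897 / 0.02182 = 1.328
odds, new-supplier parts = 37/1240 = 0.02984
odds, old-supplier parts = 23/1031 = 0.02231
OR = 0.02984 / 0.02231 = 1.338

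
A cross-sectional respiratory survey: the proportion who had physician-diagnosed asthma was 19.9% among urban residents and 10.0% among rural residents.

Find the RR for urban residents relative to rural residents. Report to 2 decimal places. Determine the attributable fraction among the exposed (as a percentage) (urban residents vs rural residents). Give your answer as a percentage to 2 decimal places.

RR = 1.99; AR% = 49.75%

RR = 0.1990 / 0.1000 = 1.99
AR% = (0.1990 − 0.1000) / 0.1990 = 0.4975 → 49.75%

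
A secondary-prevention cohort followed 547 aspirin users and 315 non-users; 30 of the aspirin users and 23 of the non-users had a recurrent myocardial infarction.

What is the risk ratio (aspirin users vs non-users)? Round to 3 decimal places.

risk, aspirin users = 30/547 = 0.0548
risk, non-users = 23/315 = 0.0730
RR = 0.0548 / 0.0730 = 0.751

0.751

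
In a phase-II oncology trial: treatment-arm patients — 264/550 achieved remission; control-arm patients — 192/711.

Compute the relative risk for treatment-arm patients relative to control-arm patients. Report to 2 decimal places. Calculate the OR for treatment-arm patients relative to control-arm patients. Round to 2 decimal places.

risk, treatment-arm patients = 264/550 = 0.4800
risk, control-arm patients = 192/711 = 0.2700
RR = 0.4800 / 0.2700 = 1.78
OR = (264 × 519) / (286 × 192) = 137016/54912 ≈ 2.50

RR = 1.78; OR = 2.50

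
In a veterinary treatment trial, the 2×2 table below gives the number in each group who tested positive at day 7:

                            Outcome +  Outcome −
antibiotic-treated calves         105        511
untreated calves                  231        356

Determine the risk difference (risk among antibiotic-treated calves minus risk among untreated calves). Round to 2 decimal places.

RD: -0.22

risk, antibiotic-treated calves = 105/616 = 0.1705
risk, untreated calves = 231/587 = 0.3935
risk difference = 0.1705 − 0.3935 = -0.22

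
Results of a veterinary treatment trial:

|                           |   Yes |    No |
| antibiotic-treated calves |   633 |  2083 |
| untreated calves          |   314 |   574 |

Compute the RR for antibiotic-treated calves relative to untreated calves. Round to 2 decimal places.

risk, antibiotic-treated calves = 633/2716 = 0.2331
risk, untreated calves = 314/888 = 0.3536
RR = 0.2331 / 0.3536 = 0.66

RR = 0.66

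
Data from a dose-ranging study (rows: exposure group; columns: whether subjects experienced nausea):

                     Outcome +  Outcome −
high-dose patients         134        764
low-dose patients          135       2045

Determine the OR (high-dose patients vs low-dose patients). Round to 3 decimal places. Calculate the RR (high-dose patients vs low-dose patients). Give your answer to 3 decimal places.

OR = (134 × 2045) / (764 × 135) = 274030/103140 ≈ 2.657
risk, high-dose patients = 134/898 = 0.1492
risk, low-dose patients = 135/2180 = 0.0619
RR = 0.1492 / 0.0619 = 2.410

OR = 2.657; RR = 2.410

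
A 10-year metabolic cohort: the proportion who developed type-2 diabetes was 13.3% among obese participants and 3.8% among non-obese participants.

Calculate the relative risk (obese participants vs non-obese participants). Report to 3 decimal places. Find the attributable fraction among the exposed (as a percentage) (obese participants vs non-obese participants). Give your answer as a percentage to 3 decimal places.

RR = 0.13300 / 0.03800 = 3.500
AR% = (0.13300 − 0.03800) / 0.13300 = 0.7143 → 71.429%

RR = 3.500; AR% = 71.429%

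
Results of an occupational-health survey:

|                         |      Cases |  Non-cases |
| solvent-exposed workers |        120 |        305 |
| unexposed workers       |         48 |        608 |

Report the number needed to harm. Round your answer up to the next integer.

NNH: 5

risk, solvent-exposed workers = 120/425 = 0.282353
risk, unexposed workers = 48/656 = 0.073171
absolute risk difference = 0.209182
1 / 0.209182 = 4.781 → round up → 5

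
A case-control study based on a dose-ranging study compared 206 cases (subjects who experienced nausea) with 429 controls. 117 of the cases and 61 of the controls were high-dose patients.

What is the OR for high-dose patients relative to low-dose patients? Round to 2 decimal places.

odds, high-dose patients = 117/61 = 1.9180
odds, low-dose patients = 89/368 = 0.2418
OR = 1.9180 / 0.2418 = 7.93

OR = 7.93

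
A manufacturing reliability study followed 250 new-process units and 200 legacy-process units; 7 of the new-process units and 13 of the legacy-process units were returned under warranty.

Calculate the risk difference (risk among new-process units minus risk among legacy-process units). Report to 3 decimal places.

risk, new-process units = 7/250 = 0.02800
risk, legacy-process units = 13/200 = 0.06500
risk difference = 0.02800 − 0.06500 = -0.037

-0.037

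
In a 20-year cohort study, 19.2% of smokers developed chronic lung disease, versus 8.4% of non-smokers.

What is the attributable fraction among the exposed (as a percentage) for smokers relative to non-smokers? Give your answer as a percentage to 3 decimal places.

AR% = (0.1920 − 0.0840) / 0.1920 = 0.5625 → 56.250%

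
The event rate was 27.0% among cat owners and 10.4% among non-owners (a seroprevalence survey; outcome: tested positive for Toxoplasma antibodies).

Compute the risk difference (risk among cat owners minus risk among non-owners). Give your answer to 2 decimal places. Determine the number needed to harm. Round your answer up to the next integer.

RD = 0.17; NNH = 7

risk difference = 0.2700 − 0.1040 = 0.17
absolute risk difference = 0.166000
1 / 0.166000 = 6.024 → round up → 7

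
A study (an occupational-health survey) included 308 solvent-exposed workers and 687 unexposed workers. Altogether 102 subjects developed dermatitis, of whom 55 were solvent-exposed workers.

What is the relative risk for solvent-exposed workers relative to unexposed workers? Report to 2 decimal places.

RR: 2.61

solvent-exposed workers without the outcome: 308 − 55 = 253
unexposed workers with the outcome: 102 − 55 = 47
unexposed workers without the outcome: 687 − 47 = 640
risk, solvent-exposed workers = 55/308 = 0.1786
risk, unexposed workers = 47/687 = 0.0684
RR = 0.1786 / 0.0684 = 2.61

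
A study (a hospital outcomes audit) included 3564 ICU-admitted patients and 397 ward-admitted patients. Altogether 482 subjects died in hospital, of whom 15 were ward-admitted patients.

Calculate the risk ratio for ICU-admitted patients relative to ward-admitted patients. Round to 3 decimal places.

ICU-admitted patients with the outcome: 482 − 15 = 467
ICU-admitted patients without the outcome: 3564 − 467 = 3097
ward-admitted patients without the outcome: 397 − 15 = 382
risk, ICU-admitted patients = 467/3564 = 0.13103
risk, ward-admitted patients = 15/397 = 0.03778
RR = 0.13103 / 0.03778 = 3.468

3.468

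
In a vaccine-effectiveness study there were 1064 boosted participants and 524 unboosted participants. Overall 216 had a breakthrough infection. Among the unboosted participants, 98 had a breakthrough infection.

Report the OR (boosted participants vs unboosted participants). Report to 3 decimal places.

boosted participants with the outcome: 216 − 98 = 118
boosted participants without the outcome: 1064 − 118 = 946
unboosted participants without the outcome: 524 − 98 = 426
OR = (118 × 426) / (946 × 98) = 50268/92708 ≈ 0.542

OR: 0.542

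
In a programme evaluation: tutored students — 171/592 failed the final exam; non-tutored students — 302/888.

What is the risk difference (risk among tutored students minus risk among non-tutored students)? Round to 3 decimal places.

RD: -0.051

risk, tutored students = 171/592 = 0.2889
risk, non-tutored students = 302/888 = 0.3401
risk difference = 0.2889 − 0.3401 = -0.051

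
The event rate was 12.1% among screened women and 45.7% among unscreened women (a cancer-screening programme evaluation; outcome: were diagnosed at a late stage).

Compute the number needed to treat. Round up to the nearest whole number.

3

absolute risk difference = 0.336000
1 / 0.336000 = 2.976 → round up → 3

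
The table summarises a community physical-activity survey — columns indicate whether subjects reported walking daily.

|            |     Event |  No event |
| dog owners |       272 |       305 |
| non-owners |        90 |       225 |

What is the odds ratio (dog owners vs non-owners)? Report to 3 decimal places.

OR = (272 × 225) / (305 × 90) = 61200/27450 ≈ 2.230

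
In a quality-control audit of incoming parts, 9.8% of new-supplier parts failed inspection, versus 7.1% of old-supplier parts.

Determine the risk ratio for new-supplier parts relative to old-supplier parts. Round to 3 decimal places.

RR = 0.0980 / 0.0710 = 1.380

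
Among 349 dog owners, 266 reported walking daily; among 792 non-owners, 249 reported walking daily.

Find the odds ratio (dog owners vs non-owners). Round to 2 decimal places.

OR = (266 × 543) / (83 × 249) = 144438/20667 ≈ 6.99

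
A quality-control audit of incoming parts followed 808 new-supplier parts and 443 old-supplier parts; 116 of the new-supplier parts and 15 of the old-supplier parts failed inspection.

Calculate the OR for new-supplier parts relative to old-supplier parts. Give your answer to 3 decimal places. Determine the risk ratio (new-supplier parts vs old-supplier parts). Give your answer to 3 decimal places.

OR = (116 × 428) / (692 × 15) = 49648/10380 ≈ 4.783
risk, new-supplier parts = 116/808 = 0.14356
risk, old-supplier parts = 15/443 = 0.03386
RR = 0.14356 / 0.03386 = 4.240

OR = 4.783; RR = 4.240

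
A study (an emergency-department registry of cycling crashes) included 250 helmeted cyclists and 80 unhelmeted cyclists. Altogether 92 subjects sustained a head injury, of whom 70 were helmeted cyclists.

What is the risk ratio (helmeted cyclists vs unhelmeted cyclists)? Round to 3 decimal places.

helmeted cyclists without the outcome: 250 − 70 = 180
unhelmeted cyclists with the outcome: 92 − 70 = 22
unhelmeted cyclists without the outcome: 80 − 22 = 58
risk, helmeted cyclists = 70/250 = 0.2800
risk, unhelmeted cyclists = 22/80 = 0.2750
RR = 0.2800 / 0.2750 = 1.018

1.018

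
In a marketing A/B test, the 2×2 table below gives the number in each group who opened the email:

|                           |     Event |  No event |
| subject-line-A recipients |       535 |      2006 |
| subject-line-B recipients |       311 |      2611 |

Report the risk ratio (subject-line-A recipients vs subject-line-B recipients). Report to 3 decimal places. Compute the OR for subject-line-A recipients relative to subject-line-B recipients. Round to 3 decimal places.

RR = 1.978; OR = 2.239

risk, subject-line-A recipients = 535/2541 = 0.2105
risk, subject-line-B recipients = 311/2922 = 0.1064
RR = 0.2105 / 0.1064 = 1.978
OR = (535 × 2611) / (2006 × 311) = 1396885/623866 ≈ 2.239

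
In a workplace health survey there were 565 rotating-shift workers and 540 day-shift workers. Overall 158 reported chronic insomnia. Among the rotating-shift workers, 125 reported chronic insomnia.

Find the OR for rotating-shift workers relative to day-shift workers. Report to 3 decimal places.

rotating-shift workers without the outcome: 565 − 125 = 440
day-shift workers with the outcome: 158 − 125 = 33
day-shift workers without the outcome: 540 − 33 = 507
OR = (125 × 507) / (440 × 33) = 63375/14520 ≈ 4.365

OR ≈ 4.365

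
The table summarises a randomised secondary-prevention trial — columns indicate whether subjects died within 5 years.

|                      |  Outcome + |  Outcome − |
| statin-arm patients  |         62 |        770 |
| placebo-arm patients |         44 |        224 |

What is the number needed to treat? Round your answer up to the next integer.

NNT ≈ 12

risk, statin-arm patients = 62/832 = 0.074519
risk, placebo-arm patients = 44/268 = 0.164179
absolute risk difference = 0.089660
1 / 0.089660 = 11.153 → round up → 12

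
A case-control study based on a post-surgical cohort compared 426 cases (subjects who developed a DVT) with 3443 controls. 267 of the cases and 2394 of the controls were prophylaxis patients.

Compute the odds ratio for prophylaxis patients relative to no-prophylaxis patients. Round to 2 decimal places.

OR = (267 × 1049) / (2394 × 159) = 280083/380646 ≈ 0.74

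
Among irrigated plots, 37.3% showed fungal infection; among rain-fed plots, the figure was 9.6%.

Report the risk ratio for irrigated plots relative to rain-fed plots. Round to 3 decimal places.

RR = 0.3730 / 0.0960 = 3.885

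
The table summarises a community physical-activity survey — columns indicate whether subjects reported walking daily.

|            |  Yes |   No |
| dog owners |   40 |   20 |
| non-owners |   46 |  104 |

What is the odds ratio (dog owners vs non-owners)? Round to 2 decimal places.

OR = (40 × 104) / (20 × 46) = 4160/920 ≈ 4.52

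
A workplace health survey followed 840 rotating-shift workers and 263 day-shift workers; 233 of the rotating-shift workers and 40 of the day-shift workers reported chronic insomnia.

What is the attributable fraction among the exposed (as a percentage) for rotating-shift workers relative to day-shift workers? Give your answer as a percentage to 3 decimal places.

AR%: 45.169%

risk, rotating-shift workers = 233/840 = 0.2774
risk, day-shift workers = 40/263 = 0.1521
AR% = (0.2774 − 0.1521) / 0.2774 = 0.4517 → 45.169%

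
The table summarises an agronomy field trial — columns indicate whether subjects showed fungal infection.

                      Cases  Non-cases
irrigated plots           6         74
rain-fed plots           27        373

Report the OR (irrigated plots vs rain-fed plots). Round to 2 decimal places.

odds, irrigated plots = 6/74 = 0.0811
odds, rain-fed plots = 27/373 = 0.0724
OR = 0.0811 / 0.0724 = 1.12

1.12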